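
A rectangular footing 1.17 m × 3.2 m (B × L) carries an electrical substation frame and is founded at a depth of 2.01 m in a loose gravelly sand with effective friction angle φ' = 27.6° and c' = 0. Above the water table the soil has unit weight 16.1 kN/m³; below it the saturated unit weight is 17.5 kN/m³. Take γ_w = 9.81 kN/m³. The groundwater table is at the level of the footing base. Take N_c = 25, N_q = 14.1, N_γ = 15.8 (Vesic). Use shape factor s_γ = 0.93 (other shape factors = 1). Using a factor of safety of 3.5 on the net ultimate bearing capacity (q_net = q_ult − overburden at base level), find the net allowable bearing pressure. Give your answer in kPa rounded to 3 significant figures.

q = γ·D_f = 16.1 × 2.01 = 32.361 kPa.
For the ½γBN_γ term take γ' = 17.5 − 9.81 = 7.69 kN/m³ (soil below base is submerged).
q·N_q = 32.361 × 14.1 = 456.29 kPa
0.5·γ·B·N_γ·s_γ = 0.5 × 7.69 × 1.17 × 15.8 × 0.93 = 66.103 kPa
q_ult = 456.29 + 66.103 = 522.39 kPa.
q_net = 522.39 − 32.361 = 490.03 kPa.
q_all(net) = 490.03 / 3.5 = 140.01 kPa.

q_all(net) ≈ 140 kPa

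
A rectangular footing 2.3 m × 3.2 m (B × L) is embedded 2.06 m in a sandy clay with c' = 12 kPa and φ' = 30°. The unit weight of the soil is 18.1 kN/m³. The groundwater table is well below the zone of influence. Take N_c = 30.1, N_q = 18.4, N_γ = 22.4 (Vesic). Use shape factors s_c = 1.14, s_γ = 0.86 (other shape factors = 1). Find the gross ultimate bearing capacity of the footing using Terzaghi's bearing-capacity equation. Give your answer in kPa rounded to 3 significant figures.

Overburden at base level: q = 18.1 × 2.06 = 37.286 kPa.
Cohesion term c·N_c·s_c = 12 × 30.1 × 1.14 = 411.77 kPa; surcharge term q·N_q = 37.286 × 18.4 = 686.06 kPa; self-weight term 0.5·γ·B·N_γ·s_γ = 0.5 × 18.1 × 2.3 × 22.4 × 0.86 = 400.98 kPa.
q_ult = 411.77 + 686.06 + 400.98 = 1498.8 kPa.

q_ult ≈ 1500 kPa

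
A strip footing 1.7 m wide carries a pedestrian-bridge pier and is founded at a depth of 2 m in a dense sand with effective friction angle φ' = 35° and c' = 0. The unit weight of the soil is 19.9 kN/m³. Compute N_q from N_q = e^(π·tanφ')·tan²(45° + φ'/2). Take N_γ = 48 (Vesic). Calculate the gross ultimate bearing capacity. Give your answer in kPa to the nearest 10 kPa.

tan35° = 0.7002, so N_q = e^(π×0.7002)·tan²(62.5°) = 9.023 × 3.69 = 33.3.
q = γ·D_f = 19.9 × 2 = 39.8 kPa.
q·N_q = 39.8 × 33.296 = 1325.2 kPa
0.5·γ·B·N_γ = 0.5 × 19.9 × 1.7 × 48 = 811.92 kPa
q_ult = 1325.2 + 811.92 = 2137.1 kPa.

q_ult ≈ 2140 kPa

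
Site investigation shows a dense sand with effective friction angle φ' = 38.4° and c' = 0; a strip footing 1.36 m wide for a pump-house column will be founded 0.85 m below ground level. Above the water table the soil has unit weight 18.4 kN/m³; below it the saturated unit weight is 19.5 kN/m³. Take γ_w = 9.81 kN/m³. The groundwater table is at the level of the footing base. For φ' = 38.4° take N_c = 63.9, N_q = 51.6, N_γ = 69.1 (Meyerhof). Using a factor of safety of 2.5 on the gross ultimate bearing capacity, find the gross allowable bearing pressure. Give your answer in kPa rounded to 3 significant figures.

q = γ·D_f = 18.4 × 0.85 = 15.64 kPa.
For the ½γBN_γ term take γ' = 19.5 − 9.81 = 9.69 kN/m³ (soil below base is submerged).
q·N_q = 15.64 × 51.6 = 807.02 kPa
0.5·γ·B·N_γ = 0.5 × 9.69 × 1.36 × 69.1 = 455.31 kPa
q_ult = 807.02 + 455.31 = 1262.3 kPa.
q_all = 1262.3 / 2.5 = 504.94 kPa.

q_all ≈ 505 kPa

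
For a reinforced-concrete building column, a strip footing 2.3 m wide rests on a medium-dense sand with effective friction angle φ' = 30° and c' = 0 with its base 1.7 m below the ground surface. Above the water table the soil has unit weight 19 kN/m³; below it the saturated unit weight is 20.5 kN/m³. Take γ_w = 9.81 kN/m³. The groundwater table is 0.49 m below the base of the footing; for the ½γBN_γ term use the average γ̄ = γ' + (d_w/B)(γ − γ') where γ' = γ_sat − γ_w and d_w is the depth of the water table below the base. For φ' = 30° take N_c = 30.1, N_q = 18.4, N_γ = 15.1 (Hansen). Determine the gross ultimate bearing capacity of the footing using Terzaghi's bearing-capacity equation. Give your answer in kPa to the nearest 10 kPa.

q = γ·D_f = 19 × 1.7 = 32.3 kPa.
γ' = 10.69 kN/m³; averaging over the depth B below the base, γ̄ = γ' + (d_w/B)(γ − γ') = 12.46 kN/m³.
q·N_q = 32.3 × 18.4 = 594.32 kPa
0.5·γ·B·N_γ = 0.5 × 12.46 × 2.3 × 15.1 = 216.37 kPa
q_ult = 594.32 + 216.37 = 810.69 kPa.

q_ult ≈ 810 kPa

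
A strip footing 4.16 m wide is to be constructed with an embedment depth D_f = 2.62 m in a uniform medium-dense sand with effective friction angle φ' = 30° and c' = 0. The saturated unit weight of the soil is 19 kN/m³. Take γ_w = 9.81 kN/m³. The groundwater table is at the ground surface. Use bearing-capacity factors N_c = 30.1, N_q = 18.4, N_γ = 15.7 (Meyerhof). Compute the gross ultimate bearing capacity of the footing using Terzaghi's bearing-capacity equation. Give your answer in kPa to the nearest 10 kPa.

Water table at ground surface, so effective unit weight γ' = 19 − 9.81 = 9.19 kN/m³ is used throughout; overburden q = 9.19 × 2.62 = 24.078 kPa; the same γ' applies in the ½γBN_γ term.
Surcharge term q·N_q = 24.078 × 18.4 = 443.03 kPa; self-weight term 0.5·γ·B·N_γ = 0.5 × 9.19 × 4.16 × 15.7 = 300.11 kPa.
q_ult = 443.03 + 300.11 = 743.14 kPa.

q_ult ≈ 740 kPa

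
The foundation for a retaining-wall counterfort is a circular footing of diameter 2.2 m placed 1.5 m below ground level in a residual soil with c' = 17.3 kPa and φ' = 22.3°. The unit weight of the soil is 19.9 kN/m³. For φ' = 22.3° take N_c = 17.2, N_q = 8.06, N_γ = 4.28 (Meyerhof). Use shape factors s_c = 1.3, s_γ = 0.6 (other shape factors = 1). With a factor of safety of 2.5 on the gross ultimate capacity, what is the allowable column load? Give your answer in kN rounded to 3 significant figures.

q = γ·D_f = 19.9 × 1.5 = 29.85 kPa.
c·N_c·s_c = 17.3 × 17.2 × 1.3 = 386.83 kPa
q·N_q = 29.85 × 8.06 = 240.59 kPa
0.5·γ·B·N_γ·s_γ = 0.5 × 19.9 × 2.2 × 4.28 × 0.6 = 56.214 kPa
q_ult = 386.83 + 240.59 + 56.214 = 683.63 kPa.
Gross allowable pressure q_all = 683.63 / 2.5 = 273.45 kPa.
Footing area = 3.8013 m², so allowable column load = 273.45 × 3.8013 = 1039.5 kN.

P_all ≈ 1040 kN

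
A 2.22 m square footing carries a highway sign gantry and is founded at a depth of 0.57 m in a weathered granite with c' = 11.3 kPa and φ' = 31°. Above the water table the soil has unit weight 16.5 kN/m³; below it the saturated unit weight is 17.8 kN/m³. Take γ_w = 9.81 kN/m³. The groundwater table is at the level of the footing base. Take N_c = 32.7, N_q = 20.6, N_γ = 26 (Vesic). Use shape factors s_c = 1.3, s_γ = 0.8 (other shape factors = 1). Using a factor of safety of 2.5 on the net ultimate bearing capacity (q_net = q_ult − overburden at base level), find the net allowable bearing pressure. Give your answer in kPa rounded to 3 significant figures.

Overburden at base level: q = 16.5 × 0.57 = 9.405 kPa.
Below the base the soil is submerged, so the ½γBN_γ term uses γ' = 17.8 − 9.81 = 7.99 kN/m³.
Cohesion term c·N_c·s_c = 11.3 × 32.7 × 1.3 = 480.36 kPa; surcharge term q·N_q = 9.405 × 20.6 = 193.74 kPa; self-weight term 0.5·γ·B·N_γ·s_γ = 0.5 × 7.99 × 2.22 × 26 × 0.8 = 184.47 kPa.
q_ult = 480.36 + 193.74 + 184.47 = 858.58 kPa.
q_net = 858.58 − 9.405 = 849.17 kPa.
q_all(net) = 849.17 / 2.5 = 339.67 kPa.

q_all(net) ≈ 340 kPa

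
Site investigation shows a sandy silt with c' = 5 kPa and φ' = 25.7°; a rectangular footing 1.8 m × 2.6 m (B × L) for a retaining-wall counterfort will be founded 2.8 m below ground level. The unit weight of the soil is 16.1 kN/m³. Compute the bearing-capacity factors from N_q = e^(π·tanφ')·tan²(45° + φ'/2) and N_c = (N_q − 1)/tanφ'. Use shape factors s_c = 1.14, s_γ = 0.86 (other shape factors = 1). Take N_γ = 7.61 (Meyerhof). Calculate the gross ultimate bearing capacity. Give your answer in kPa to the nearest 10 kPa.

q_ult ≈ 740 kPa

tan25.7° = 0.4813, so N_q = e^(π×0.4813)·tan²(57.85°) = 4.536 × 2.531 = 11.48.
N_c = (11.48 − 1)/tan25.7° = 21.78.
q = γ·D_f = 16.1 × 2.8 = 45.08 kPa.
c·N_c·s_c = 5 × 21.779 × 1.14 = 124.14 kPa
q·N_q = 45.08 × 11.481 = 517.59 kPa
0.5·γ·B·N_γ·s_γ = 0.5 × 16.1 × 1.8 × 7.61 × 0.86 = 94.831 kPa
q_ult = 124.14 + 517.59 + 94.831 = 736.56 kPa.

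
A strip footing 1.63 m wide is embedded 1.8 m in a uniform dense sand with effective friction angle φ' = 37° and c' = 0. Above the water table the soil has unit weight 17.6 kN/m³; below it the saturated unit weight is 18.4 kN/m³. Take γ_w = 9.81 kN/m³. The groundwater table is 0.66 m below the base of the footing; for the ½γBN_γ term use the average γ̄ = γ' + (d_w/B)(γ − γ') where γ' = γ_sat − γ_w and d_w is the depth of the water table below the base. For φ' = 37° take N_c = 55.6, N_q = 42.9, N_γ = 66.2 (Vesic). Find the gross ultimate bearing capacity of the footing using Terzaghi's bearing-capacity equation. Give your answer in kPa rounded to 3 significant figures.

Overburden at base level: q = 17.6 × 1.8 = 31.68 kPa.
The water table is 0.66 m below the base (< B = 1.63 m), so the ½γBN_γ term uses γ̄ = γ' + (d_w/B)(γ − γ') = 8.59 + (0.66/1.63)(17.6 − 8.59) = 12.238 kN/m³.
Surcharge term q·N_q = 31.68 × 42.9 = 1359.1 kPa; self-weight term 0.5·γ·B·N_γ = 0.5 × 12.238 × 1.63 × 66.2 = 660.29 kPa.
q_ult = 1359.1 + 660.29 = 2019.4 kPa.

q_ult ≈ 2020 kPa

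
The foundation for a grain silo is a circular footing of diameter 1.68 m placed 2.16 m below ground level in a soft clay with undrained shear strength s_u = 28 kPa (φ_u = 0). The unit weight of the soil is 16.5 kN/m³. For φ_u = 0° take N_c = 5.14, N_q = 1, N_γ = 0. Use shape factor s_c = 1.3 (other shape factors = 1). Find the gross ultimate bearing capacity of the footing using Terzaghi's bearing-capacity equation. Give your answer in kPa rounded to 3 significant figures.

Overburden at base level: q = 16.5 × 2.16 = 35.64 kPa.
Cohesion term c·N_c·s_c = 28 × 5.14 × 1.3 = 187.1 kPa; surcharge term q·N_q = 35.64 × 1 = 35.64 kPa.
q_ult = 187.1 + 35.64 = 222.74 kPa.

q_ult ≈ 223 kPa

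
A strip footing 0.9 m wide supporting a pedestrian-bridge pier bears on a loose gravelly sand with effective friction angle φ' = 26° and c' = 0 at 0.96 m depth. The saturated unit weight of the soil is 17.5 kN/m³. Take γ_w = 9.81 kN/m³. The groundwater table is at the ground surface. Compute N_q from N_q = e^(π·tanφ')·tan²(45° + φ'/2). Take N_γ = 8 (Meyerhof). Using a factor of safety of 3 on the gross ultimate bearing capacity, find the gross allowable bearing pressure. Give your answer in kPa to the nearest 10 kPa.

q_all ≈ 40 kPa

N_q = e^(π·tan26°)·tan²(58°) = 11.85.
Water table at ground surface, so effective unit weight γ' = 17.5 − 9.81 = 7.69 kN/m³ is used throughout; overburden q = 7.69 × 0.96 = 7.3824 kPa; the same γ' applies in the ½γBN_γ term.
Surcharge term q·N_q = 7.3824 × 11.854 = 87.512 kPa; self-weight term 0.5·γ·B·N_γ = 0.5 × 7.69 × 0.9 × 8 = 27.684 kPa.
q_ult = 87.512 + 27.684 = 115.2 kPa.
q_all = 115.2 / 3 = 38.399 kPa.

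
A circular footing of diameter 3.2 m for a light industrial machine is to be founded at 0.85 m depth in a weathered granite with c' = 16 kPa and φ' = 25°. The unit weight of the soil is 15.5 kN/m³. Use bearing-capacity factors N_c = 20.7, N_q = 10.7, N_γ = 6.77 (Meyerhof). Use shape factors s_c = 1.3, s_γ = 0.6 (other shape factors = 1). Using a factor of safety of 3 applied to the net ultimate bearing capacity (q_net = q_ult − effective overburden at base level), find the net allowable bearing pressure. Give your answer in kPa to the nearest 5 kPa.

Effective surcharge at the founding depth q = γ·D_f = 15.5 × 0.85 = 13.175 kPa.
q_ult = c·N_c·s_c + q·N_q + 0.5·γ·B·N_γ·s_γ
     = 16 × 20.7 × 1.3 + 13.175 × 10.7 + 0.5 × 15.5 × 3.2 × 6.77 × 0.6
     = 430.56 + 140.97 + 100.74 = 672.27 kPa.
Net ultimate: q_net = 672.27 − 13.175 = 659.1 kPa.
q_all(net) = 659.1 / 3 = 219.7 kPa.

q_all(net) ≈ 220 kPa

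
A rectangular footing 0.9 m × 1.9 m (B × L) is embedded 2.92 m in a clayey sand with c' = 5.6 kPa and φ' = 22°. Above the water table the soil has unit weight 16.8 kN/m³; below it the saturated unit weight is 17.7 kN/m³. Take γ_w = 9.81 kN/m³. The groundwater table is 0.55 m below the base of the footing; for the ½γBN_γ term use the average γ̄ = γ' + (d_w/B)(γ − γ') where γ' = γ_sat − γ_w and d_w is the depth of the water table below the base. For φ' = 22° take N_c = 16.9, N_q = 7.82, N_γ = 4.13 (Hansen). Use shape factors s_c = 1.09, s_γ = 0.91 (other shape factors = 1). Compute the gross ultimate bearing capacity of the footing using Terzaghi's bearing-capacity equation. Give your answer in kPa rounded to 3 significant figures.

q_ult ≈ 509 kPa

Overburden at base level: q = 16.8 × 2.92 = 49.056 kPa.
The water table is 0.55 m below the base (< B = 0.9 m), so the ½γBN_γ term uses γ̄ = γ' + (d_w/B)(γ − γ') = 7.89 + (0.55/0.9)(16.8 − 7.89) = 13.335 kN/m³.
Cohesion term c·N_c·s_c = 5.6 × 16.9 × 1.09 = 103.16 kPa; surcharge term q·N_q = 49.056 × 7.82 = 383.62 kPa; self-weight term 0.5·γ·B·N_γ·s_γ = 0.5 × 13.335 × 0.9 × 4.13 × 0.91 = 22.553 kPa.
q_ult = 103.16 + 383.62 + 22.553 = 509.33 kPa.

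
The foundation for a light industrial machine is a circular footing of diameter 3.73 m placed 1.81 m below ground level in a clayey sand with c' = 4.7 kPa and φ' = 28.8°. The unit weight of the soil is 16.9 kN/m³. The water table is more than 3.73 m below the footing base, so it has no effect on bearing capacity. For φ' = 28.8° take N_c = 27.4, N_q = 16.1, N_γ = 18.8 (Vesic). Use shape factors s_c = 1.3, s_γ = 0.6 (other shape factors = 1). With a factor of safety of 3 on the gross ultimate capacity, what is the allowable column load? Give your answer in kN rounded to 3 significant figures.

q = γ·D_f = 16.9 × 1.81 = 30.589 kPa.
c·N_c·s_c = 4.7 × 27.4 × 1.3 = 167.41 kPa
q·N_q = 30.589 × 16.1 = 492.48 kPa
0.5·γ·B·N_γ·s_γ = 0.5 × 16.9 × 3.73 × 18.8 × 0.6 = 355.53 kPa
q_ult = 167.41 + 492.48 + 355.53 = 1015.4 kPa.
Gross allowable pressure q_all = 1015.4 / 3 = 338.48 kPa.
Footing area = 10.9272 m², so allowable column load = 338.48 × 10.9272 = 3698.6 kN.

P_all ≈ 3700 kN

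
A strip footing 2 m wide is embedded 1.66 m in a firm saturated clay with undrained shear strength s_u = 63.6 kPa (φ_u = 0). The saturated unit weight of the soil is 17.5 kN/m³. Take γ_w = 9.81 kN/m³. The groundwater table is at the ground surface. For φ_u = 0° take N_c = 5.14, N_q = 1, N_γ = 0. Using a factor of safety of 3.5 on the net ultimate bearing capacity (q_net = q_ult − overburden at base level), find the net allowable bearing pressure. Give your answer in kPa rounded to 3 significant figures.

Water table at ground surface, so effective unit weight γ' = 17.5 − 9.81 = 7.69 kN/m³ is used throughout; overburden q = 7.69 × 1.66 = 12.765 kPa.
Cohesion term c·N_c = 63.6 × 5.14 = 326.9 kPa; surcharge term q·N_q = 12.765 × 1 = 12.765 kPa.
q_ult = 326.9 + 12.765 = 339.67 kPa.
q_net = 339.67 − 12.765 = 326.9 kPa.
q_all(net) = 326.9 / 3.5 = 93.401 kPa.

q_all(net) ≈ 93.4 kPa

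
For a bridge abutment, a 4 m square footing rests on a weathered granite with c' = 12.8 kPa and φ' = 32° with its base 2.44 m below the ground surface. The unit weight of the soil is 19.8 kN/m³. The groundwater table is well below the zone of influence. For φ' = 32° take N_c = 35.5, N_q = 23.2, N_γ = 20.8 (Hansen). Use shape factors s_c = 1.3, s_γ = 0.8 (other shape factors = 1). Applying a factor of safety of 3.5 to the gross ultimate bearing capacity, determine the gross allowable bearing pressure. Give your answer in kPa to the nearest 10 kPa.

q_all ≈ 680 kPa

q = γ·D_f = 19.8 × 2.44 = 48.312 kPa.
c·N_c·s_c = 12.8 × 35.5 × 1.3 = 590.72 kPa
q·N_q = 48.312 × 23.2 = 1120.8 kPa
0.5·γ·B·N_γ·s_γ = 0.5 × 19.8 × 4 × 20.8 × 0.8 = 658.94 kPa
q_ult = 590.72 + 1120.8 + 658.94 = 2370.5 kPa.
q_all = q_ult / FS = 2370.5 / 3.5 = 677.29 kPa.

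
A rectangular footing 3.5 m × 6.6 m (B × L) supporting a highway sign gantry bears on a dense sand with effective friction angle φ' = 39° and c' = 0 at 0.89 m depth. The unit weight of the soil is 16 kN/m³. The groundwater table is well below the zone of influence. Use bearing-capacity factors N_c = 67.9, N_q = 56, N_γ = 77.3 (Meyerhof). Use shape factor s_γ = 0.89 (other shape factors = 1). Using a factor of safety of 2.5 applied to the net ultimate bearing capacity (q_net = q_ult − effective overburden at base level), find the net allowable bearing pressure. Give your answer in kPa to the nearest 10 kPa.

q_all(net) ≈ 1080 kPa

Overburden at base level: q = 16 × 0.89 = 14.24 kPa.
Surcharge term q·N_q = 14.24 × 56 = 797.44 kPa; self-weight term 0.5·γ·B·N_γ·s_γ = 0.5 × 16 × 3.5 × 77.3 × 0.89 = 1926.3 kPa.
q_ult = 797.44 + 1926.3 = 2723.8 kPa.
Net ultimate: q_net = 2723.8 − 14.24 = 2709.5 kPa.
q_all(net) = 2709.5 / 2.5 = 1083.8 kPa.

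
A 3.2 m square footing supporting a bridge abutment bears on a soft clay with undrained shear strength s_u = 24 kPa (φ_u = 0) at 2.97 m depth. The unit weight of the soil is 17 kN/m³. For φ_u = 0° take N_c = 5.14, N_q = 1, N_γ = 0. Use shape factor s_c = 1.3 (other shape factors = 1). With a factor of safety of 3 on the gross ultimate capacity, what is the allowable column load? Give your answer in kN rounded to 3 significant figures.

q = γ·D_f = 17 × 2.97 = 50.49 kPa.
c·N_c·s_c = 24 × 5.14 × 1.3 = 160.37 kPa
q·N_q = 50.49 × 1 = 50.49 kPa
q_ult = 160.37 + 50.49 = 210.86 kPa.
Gross allowable pressure q_all = 210.86 / 3 = 70.286 kPa.
Footing area = 10.24 m², so allowable column load = 70.286 × 10.24 = 719.73 kN.

P_all ≈ 720 kN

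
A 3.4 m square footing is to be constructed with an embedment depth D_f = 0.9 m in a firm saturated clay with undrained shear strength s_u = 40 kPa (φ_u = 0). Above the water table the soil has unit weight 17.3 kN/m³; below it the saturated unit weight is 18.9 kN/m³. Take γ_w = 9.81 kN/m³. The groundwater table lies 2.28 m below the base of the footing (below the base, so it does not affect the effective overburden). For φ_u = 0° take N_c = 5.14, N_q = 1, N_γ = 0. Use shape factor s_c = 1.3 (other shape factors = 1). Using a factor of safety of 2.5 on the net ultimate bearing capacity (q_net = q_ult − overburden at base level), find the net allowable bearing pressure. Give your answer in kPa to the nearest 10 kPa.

Effective surcharge at the founding depth q = γ·D_f = 17.3 × 0.9 = 15.57 kPa.
q_ult = c·N_c·s_c + q·N_q
     = 40 × 5.14 × 1.3 + 15.57 × 1
     = 267.28 + 15.57 = 282.85 kPa.
q_net = 282.85 − 15.57 = 267.28 kPa.
q_all(net) = 267.28 / 2.5 = 106.91 kPa.

q_all(net) ≈ 110 kPa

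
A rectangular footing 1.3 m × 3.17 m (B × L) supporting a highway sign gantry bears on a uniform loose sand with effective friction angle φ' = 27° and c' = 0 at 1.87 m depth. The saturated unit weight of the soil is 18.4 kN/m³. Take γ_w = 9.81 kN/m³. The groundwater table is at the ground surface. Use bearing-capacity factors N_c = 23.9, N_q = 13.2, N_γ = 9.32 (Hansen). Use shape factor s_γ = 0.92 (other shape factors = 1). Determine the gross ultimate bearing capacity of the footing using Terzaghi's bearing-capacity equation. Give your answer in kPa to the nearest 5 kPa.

q_ult ≈ 260 kPa

With the water table at the surface the whole profile is submerged: γ' = 18.4 − 9.81 = 8.59 kN/m³, so q = γ'·D_f = 16.063 kPa; the same γ' applies in the ½γBN_γ term.
q_ult = q·N_q + 0.5·γ·B·N_γ·s_γ
     = 16.063 × 13.2 + 0.5 × 8.59 × 1.3 × 9.32 × 0.92
     = 212.04 + 47.875 = 259.91 kPa.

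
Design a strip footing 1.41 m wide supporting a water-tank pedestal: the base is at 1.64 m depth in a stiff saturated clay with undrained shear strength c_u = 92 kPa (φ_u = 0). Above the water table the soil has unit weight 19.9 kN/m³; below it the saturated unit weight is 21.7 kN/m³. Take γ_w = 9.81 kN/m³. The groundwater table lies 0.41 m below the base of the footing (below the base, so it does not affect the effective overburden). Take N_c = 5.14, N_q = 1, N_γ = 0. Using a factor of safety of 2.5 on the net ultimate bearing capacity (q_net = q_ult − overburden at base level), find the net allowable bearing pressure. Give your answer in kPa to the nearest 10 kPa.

q_all(net) ≈ 190 kPa

Overburden at base level: q = 19.9 × 1.64 = 32.636 kPa.
Cohesion term c·N_c = 92 × 5.14 = 472.88 kPa; surcharge term q·N_q = 32.636 × 1 = 32.636 kPa.
q_ult = 472.88 + 32.636 = 505.52 kPa.
q_net = 505.52 − 32.636 = 472.88 kPa.
q_all(net) = 472.88 / 2.5 = 189.15 kPa.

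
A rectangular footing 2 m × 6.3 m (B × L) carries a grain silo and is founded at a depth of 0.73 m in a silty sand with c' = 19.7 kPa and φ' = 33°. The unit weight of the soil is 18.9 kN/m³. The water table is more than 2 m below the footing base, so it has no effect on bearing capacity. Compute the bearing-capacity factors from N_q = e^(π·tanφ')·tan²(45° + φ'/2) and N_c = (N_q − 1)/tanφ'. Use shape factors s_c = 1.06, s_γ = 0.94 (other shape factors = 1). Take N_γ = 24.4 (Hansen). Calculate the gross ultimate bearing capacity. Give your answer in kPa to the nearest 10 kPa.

tan33° = 0.6494, so N_q = e^(π×0.6494)·tan²(61.5°) = 7.692 × 3.392 = 26.09.
N_c = (26.09 − 1)/tan33° = 38.64.
Overburden at base level: q = 18.9 × 0.73 = 13.797 kPa.
Cohesion term c·N_c·s_c = 19.7 × 38.638 × 1.06 = 806.85 kPa; surcharge term q·N_q = 13.797 × 26.092 = 359.99 kPa; self-weight term 0.5·γ·B·N_γ·s_γ = 0.5 × 18.9 × 2 × 24.4 × 0.94 = 433.49 kPa.
q_ult = 806.85 + 359.99 + 433.49 = 1600.3 kPa.

q_ult ≈ 1600 kPa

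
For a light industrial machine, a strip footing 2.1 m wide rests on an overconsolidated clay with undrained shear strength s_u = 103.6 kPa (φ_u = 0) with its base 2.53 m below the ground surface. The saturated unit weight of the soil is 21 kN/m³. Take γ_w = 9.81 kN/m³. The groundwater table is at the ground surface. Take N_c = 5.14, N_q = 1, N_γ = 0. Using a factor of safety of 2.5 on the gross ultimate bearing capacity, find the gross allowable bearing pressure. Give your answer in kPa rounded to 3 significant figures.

q_all ≈ 224 kPa

γ' = 21 − 9.81 = 11.19 kN/m³ (submerged throughout). q = 11.19 × 2.53 = 28.311 kPa.
c·N_c = 103.6 × 5.14 = 532.5 kPa
q·N_q = 28.311 × 1 = 28.311 kPa
q_ult = 532.5 + 28.311 = 560.81 kPa.
q_all = 560.81 / 2.5 = 224.33 kPa.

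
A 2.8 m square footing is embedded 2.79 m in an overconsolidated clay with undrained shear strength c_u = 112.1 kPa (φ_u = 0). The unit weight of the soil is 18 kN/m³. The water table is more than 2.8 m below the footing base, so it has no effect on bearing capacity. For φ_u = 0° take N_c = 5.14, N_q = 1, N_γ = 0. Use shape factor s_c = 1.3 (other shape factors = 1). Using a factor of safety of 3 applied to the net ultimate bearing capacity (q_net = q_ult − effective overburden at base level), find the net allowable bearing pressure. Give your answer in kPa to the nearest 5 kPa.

Overburden at base level: q = 18 × 2.79 = 50.22 kPa.
Cohesion term c·N_c·s_c = 112.1 × 5.14 × 1.3 = 749.05 kPa; surcharge term q·N_q = 50.22 × 1 = 50.22 kPa.
q_ult = 749.05 + 50.22 = 799.27 kPa.
Net ultimate: q_net = 799.27 − 50.22 = 749.05 kPa.
q_all(net) = 749.05 / 3 = 249.68 kPa.

q_all(net) ≈ 250 kPa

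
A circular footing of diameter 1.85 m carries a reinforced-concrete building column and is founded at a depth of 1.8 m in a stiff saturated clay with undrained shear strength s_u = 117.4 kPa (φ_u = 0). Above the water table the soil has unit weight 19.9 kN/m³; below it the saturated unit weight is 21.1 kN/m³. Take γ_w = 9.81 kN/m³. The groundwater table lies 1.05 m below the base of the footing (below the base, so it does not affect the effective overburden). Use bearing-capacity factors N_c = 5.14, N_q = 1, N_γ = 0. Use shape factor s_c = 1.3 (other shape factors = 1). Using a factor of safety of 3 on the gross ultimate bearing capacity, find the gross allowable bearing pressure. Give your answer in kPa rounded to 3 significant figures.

q_all ≈ 273 kPa

Overburden at base level: q = 19.9 × 1.8 = 35.82 kPa.
Cohesion term c·N_c·s_c = 117.4 × 5.14 × 1.3 = 784.47 kPa; surcharge term q·N_q = 35.82 × 1 = 35.82 kPa.
q_ult = 784.47 + 35.82 = 820.29 kPa.
q_all = 820.29 / 3 = 273.43 kPa.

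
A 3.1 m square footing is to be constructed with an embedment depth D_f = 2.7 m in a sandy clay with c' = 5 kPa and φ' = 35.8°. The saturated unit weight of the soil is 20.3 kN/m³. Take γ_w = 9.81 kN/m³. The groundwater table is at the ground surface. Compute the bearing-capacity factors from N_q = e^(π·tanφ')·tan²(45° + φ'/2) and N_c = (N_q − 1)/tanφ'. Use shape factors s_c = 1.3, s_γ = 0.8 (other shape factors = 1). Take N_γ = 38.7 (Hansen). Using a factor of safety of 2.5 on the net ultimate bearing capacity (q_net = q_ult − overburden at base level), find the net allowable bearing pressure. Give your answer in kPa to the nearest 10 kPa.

q_all(net) ≈ 740 kPa

N_q = e^(π·tan35.8°)·tan²(62.9°) = 36.81; N_c = (N_q − 1)/tanφ' = 49.65.
With the water table at the surface the whole profile is submerged: γ' = 20.3 − 9.81 = 10.49 kN/m³, so q = γ'·D_f = 28.323 kPa; the same γ' applies in the ½γBN_γ term.
q_ult = c·N_c·s_c + q·N_q + 0.5·γ·B·N_γ·s_γ
     = 5 × 49.649 × 1.3 + 28.323 × 36.808 + 0.5 × 10.49 × 3.1 × 38.7 × 0.8
     = 322.72 + 1042.5 + 503.39 = 1868.6 kPa.
q_net = 1868.6 − 28.323 = 1840.3 kPa.
q_all(net) = 1840.3 / 2.5 = 736.12 kPa.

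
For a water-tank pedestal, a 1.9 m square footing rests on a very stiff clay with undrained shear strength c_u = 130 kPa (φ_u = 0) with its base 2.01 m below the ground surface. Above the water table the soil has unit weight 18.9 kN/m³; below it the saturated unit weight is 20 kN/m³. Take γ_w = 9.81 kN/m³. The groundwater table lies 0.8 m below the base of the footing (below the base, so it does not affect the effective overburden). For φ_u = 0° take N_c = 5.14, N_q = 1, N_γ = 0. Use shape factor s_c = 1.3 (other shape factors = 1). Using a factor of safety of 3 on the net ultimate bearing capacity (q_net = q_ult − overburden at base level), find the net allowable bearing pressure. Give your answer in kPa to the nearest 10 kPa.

q = γ·D_f = 18.9 × 2.01 = 37.989 kPa.
c·N_c·s_c = 130 × 5.14 × 1.3 = 868.66 kPa
q·N_q = 37.989 × 1 = 37.989 kPa
q_ult = 868.66 + 37.989 = 906.65 kPa.
q_net = 906.65 − 37.989 = 868.66 kPa.
q_all(net) = 868.66 / 3 = 289.55 kPa.

q_all(net) ≈ 290 kPa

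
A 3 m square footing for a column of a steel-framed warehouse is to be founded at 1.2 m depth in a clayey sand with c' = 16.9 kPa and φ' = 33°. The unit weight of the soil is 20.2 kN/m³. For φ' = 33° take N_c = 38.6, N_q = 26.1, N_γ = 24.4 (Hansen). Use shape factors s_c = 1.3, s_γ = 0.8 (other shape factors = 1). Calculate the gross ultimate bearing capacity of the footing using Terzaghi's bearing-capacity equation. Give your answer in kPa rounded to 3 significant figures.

Effective surcharge at the founding depth q = γ·D_f = 20.2 × 1.2 = 24.24 kPa.
q_ult = c·N_c·s_c + q·N_q + 0.5·γ·B·N_γ·s_γ
     = 16.9 × 38.6 × 1.3 + 24.24 × 26.1 + 0.5 × 20.2 × 3 × 24.4 × 0.8
     = 848.04 + 632.66 + 591.46 = 2072.2 kPa.

q_ult ≈ 2070 kPa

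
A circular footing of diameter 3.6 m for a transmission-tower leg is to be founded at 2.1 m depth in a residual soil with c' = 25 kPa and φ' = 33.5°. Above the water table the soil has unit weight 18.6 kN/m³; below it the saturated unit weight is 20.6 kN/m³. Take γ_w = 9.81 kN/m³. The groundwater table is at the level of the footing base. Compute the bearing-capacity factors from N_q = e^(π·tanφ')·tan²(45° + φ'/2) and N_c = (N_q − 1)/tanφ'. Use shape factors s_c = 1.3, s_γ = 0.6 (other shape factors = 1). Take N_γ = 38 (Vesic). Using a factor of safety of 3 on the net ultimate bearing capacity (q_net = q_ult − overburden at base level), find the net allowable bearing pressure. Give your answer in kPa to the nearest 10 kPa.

N_q = e^(π·tan33.5°)·tan²(61.75°) = 27.71; N_c = (N_q − 1)/tanφ' = 40.35.
Effective surcharge at the founding depth q = γ·D_f = 18.6 × 2.1 = 39.06 kPa.
The water table coincides with the base, so in the self-weight term γ → γ' = 10.79 kN/m³.
q_ult = c·N_c·s_c + q·N_q + 0.5·γ·B·N_γ·s_γ
     = 25 × 40.351 × 1.3 + 39.06 × 27.707 + 0.5 × 10.79 × 3.6 × 38 × 0.6
     = 1311.4 + 1082.3 + 442.82 = 2836.5 kPa.
q_net = 2836.5 − 39.06 = 2797.4 kPa.
q_all(net) = 2797.4 / 3 = 932.47 kPa.

q_all(net) ≈ 930 kPa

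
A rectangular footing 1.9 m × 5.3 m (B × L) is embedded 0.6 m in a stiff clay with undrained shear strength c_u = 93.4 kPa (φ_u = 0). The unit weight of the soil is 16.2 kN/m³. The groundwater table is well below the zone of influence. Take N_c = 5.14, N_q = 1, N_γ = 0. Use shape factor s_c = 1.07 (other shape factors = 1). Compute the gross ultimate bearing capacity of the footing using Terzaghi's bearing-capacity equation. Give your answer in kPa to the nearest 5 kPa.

Effective surcharge at the founding depth q = γ·D_f = 16.2 × 0.6 = 9.72 kPa.
q_ult = c·N_c·s_c + q·N_q
     = 93.4 × 5.14 × 1.07 + 9.72 × 1
     = 513.68 + 9.72 = 523.4 kPa.

q_ult ≈ 525 kPa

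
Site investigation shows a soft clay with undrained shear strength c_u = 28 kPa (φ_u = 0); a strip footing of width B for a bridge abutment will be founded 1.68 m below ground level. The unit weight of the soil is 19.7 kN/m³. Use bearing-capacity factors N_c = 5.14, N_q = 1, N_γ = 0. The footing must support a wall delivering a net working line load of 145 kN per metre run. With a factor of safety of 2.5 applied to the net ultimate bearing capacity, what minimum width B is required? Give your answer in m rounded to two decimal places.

B = 2.52 m

q = γ·D_f = 19.7 × 1.68 = 33.096 kPa.
c·N_c = 28 × 5.14 = 143.92 kPa
q·N_q = 33.096 × 1 = 33.096 kPa
q_ult = 143.92 + 33.096 = 177.02 kPa.
For φ = 0 the ½γBN_γ term vanishes, so q_ult is independent of B. q_net = 177.02 − 33.096 = 143.92 kPa; q_all(net) = 143.92/2.5 = 57.568 kPa.
Required width B = w / q_all(net) = 145 / 57.568 = 2.519 m.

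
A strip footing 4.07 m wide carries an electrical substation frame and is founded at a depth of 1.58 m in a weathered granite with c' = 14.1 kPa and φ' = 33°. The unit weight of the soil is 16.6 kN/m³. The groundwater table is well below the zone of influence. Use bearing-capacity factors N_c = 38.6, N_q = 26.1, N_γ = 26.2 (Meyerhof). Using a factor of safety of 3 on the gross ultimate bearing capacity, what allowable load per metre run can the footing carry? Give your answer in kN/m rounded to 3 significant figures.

Effective surcharge at the founding depth q = γ·D_f = 16.6 × 1.58 = 26.228 kPa.
q_ult = c·N_c + q·N_q + 0.5·γ·B·N_γ
     = 14.1 × 38.6 + 26.228 × 26.1 + 0.5 × 16.6 × 4.07 × 26.2
     = 544.26 + 684.55 + 885.06 = 2113.9 kPa.
Gross allowable pressure q_all = 2113.9 / 3 = 704.62 kPa.
Allowable wall load = q_all × B = 704.62 × 4.07 = 2867.8 kN per metre run.

≈ 2870 kN/m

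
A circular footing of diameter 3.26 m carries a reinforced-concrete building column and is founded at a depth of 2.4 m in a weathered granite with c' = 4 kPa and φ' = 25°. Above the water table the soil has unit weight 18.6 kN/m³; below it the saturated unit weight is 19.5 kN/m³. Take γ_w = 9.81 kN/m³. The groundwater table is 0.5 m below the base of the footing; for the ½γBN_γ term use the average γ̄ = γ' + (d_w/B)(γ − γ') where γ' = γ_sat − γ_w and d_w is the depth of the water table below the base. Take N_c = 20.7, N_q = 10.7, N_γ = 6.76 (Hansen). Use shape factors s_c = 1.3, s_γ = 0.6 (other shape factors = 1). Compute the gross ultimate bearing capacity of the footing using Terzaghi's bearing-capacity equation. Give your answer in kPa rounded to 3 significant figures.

Overburden at base level: q = 18.6 × 2.4 = 44.64 kPa.
The water table is 0.5 m below the base (< B = 3.26 m), so the ½γBN_γ term uses γ̄ = γ' + (d_w/B)(γ − γ') = 9.69 + (0.5/3.26)(18.6 − 9.69) = 11.057 kN/m³.
Cohesion term c·N_c·s_c = 4 × 20.7 × 1.3 = 107.64 kPa; surcharge term q·N_q = 44.64 × 10.7 = 477.65 kPa; self-weight term 0.5·γ·B·N_γ·s_γ = 0.5 × 11.057 × 3.26 × 6.76 × 0.6 = 73.098 kPa.
q_ult = 107.64 + 477.65 + 73.098 = 658.39 kPa.

q_ult ≈ 658 kPa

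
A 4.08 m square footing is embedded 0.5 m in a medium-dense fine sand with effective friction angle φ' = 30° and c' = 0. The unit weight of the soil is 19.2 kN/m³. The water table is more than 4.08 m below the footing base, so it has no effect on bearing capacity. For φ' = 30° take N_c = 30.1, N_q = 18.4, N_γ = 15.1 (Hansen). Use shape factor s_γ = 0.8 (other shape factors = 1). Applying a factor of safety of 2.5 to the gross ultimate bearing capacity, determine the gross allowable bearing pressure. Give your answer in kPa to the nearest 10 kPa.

q_all ≈ 260 kPa

Effective surcharge at the founding depth q = γ·D_f = 19.2 × 0.5 = 9.6 kPa.
q_ult = q·N_q + 0.5·γ·B·N_γ·s_γ
     = 9.6 × 18.4 + 0.5 × 19.2 × 4.08 × 15.1 × 0.8
     = 176.64 + 473.15 = 649.79 kPa.
q_all = q_ult / FS = 649.79 / 2.5 = 259.92 kPa.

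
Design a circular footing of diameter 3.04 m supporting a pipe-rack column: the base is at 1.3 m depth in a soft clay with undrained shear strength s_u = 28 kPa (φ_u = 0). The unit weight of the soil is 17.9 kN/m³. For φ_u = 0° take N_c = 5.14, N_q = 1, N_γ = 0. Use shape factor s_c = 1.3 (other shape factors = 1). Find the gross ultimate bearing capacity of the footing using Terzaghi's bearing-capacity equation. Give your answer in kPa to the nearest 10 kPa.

Overburden at base level: q = 17.9 × 1.3 = 23.27 kPa.
Cohesion term c·N_c·s_c = 28 × 5.14 × 1.3 = 187.1 kPa; surcharge term q·N_q = 23.27 × 1 = 23.27 kPa.
q_ult = 187.1 + 23.27 = 210.37 kPa.

q_ult ≈ 210 kPa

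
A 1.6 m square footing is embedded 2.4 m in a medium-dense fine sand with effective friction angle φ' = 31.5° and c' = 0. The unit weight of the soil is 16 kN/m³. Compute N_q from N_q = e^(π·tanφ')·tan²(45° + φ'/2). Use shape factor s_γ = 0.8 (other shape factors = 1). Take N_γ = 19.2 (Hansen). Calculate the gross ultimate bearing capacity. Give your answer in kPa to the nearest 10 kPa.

tan31.5° = 0.6128, so N_q = e^(π×0.6128)·tan²(60.75°) = 6.856 × 3.188 = 21.86.
Overburden at base level: q = 16 × 2.4 = 38.4 kPa.
Surcharge term q·N_q = 38.4 × 21.861 = 839.47 kPa; self-weight term 0.5·γ·B·N_γ·s_γ = 0.5 × 16 × 1.6 × 19.2 × 0.8 = 196.61 kPa.
q_ult = 839.47 + 196.61 = 1036.1 kPa.

q_ult ≈ 1040 kPa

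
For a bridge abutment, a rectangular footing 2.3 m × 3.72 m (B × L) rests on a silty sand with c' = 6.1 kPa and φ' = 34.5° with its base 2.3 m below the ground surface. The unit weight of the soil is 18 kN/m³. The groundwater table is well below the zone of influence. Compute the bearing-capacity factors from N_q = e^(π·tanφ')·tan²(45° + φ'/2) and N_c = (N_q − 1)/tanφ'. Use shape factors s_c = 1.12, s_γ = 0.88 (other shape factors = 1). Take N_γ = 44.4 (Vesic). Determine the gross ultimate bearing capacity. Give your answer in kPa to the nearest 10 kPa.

tan34.5° = 0.6873, so N_q = e^(π×0.6873)·tan²(62.25°) = 8.664 × 3.613 = 31.3.
N_c = (31.3 − 1)/tan34.5° = 44.09.
q = γ·D_f = 18 × 2.3 = 41.4 kPa.
c·N_c·s_c = 6.1 × 44.085 × 1.12 = 301.19 kPa
q·N_q = 41.4 × 31.299 = 1295.8 kPa
0.5·γ·B·N_γ·s_γ = 0.5 × 18 × 2.3 × 44.4 × 0.88 = 808.79 kPa
q_ult = 301.19 + 1295.8 + 808.79 = 2405.8 kPa.

q_ult ≈ 2410 kPa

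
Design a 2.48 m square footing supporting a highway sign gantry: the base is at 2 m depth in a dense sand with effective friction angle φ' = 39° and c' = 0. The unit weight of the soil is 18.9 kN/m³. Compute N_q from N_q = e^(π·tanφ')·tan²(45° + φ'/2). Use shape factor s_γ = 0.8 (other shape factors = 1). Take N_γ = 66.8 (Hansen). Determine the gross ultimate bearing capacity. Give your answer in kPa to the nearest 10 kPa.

tan39° = 0.8098, so N_q = e^(π×0.8098)·tan²(64.5°) = 12.731 × 4.395 = 55.96.
Overburden at base level: q = 18.9 × 2 = 37.8 kPa.
Surcharge term q·N_q = 37.8 × 55.957 = 2115.2 kPa; self-weight term 0.5·γ·B·N_γ·s_γ = 0.5 × 18.9 × 2.48 × 66.8 × 0.8 = 1252.4 kPa.
q_ult = 2115.2 + 1252.4 = 3367.6 kPa.

q_ult ≈ 3370 kPa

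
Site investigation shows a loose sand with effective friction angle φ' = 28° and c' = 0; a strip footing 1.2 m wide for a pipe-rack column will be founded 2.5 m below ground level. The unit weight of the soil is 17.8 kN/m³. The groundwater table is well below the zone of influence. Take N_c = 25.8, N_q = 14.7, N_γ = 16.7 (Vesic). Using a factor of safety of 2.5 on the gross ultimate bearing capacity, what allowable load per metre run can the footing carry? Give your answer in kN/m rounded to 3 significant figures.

≈ 400 kN/m

q = γ·D_f = 17.8 × 2.5 = 44.5 kPa.
q·N_q = 44.5 × 14.7 = 654.15 kPa
0.5·γ·B·N_γ = 0.5 × 17.8 × 1.2 × 16.7 = 178.36 kPa
q_ult = 654.15 + 178.36 = 832.51 kPa.
Gross allowable pressure q_all = 832.51 / 2.5 = 333 kPa.
Allowable wall load = q_all × B = 333 × 1.2 = 399.6 kN per metre run.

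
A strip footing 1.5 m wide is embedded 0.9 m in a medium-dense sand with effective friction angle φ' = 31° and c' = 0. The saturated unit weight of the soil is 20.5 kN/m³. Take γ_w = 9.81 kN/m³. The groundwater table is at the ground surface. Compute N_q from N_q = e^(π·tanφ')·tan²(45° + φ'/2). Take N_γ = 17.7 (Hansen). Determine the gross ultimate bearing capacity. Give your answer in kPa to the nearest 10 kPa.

q_ult ≈ 340 kPa

tan31° = 0.6009, so N_q = e^(π×0.6009)·tan²(60.5°) = 6.604 × 3.124 = 20.63.
Water table at ground surface, so effective unit weight γ' = 20.5 − 9.81 = 10.69 kN/m³ is used throughout; overburden q = 10.69 × 0.9 = 9.621 kPa; the same γ' applies in the ½γBN_γ term.
Surcharge term q·N_q = 9.621 × 20.631 = 198.49 kPa; self-weight term 0.5·γ·B·N_γ = 0.5 × 10.69 × 1.5 × 17.7 = 141.91 kPa.
q_ult = 198.49 + 141.91 = 340.4 kPa.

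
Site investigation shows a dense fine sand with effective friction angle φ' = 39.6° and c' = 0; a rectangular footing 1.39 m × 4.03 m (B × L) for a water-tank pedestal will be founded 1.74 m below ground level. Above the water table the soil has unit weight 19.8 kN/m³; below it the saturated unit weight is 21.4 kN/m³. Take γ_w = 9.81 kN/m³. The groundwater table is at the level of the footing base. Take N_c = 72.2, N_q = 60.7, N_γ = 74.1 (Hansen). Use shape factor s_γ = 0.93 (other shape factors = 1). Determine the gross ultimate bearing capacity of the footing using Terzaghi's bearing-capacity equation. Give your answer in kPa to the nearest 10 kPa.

q = γ·D_f = 19.8 × 1.74 = 34.452 kPa.
For the ½γBN_γ term take γ' = 21.4 − 9.81 = 11.59 kN/m³ (soil below base is submerged).
q·N_q = 34.452 × 60.7 = 2091.2 kPa
0.5·γ·B·N_γ·s_γ = 0.5 × 11.59 × 1.39 × 74.1 × 0.93 = 555.1 kPa
q_ult = 2091.2 + 555.1 = 2646.3 kPa.

q_ult ≈ 2650 kPa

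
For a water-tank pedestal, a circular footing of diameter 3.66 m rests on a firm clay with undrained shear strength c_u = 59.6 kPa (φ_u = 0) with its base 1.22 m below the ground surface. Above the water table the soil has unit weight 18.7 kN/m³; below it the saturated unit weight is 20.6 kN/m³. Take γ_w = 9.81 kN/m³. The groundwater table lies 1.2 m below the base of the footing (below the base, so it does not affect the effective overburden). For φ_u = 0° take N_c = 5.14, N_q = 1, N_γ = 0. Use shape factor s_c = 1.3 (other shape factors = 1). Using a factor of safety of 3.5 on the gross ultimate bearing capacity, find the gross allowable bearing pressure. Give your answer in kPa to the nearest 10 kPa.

q_all ≈ 120 kPa

Effective surcharge at the founding depth q = γ·D_f = 18.7 × 1.22 = 22.814 kPa.
q_ult = c·N_c·s_c + q·N_q
     = 59.6 × 5.14 × 1.3 + 22.814 × 1
     = 398.25 + 22.814 = 421.06 kPa.
q_all = 421.06 / 3.5 = 120.3 kPa.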